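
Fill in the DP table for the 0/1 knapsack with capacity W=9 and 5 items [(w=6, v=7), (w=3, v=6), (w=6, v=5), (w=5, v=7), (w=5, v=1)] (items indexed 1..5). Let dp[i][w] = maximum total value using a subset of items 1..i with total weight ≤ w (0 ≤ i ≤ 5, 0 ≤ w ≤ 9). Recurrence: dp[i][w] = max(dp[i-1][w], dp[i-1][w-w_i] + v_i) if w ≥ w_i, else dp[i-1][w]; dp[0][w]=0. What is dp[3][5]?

i\w   0   1   2   3   4   5   6   7   8   9
  0   0   0   0   0   0   0   0   0   0   0
  1   0   0   0   0   0   0   7   7   7   7
  2   0   0   0   6   6   6   7   7   7  13
  3   0   0   0   6   6   6   7   7   7  13
  4   0   0   0   6   6   7   7   7  13  13
  5   0   0   0   6   6   7   7   7  13  13

6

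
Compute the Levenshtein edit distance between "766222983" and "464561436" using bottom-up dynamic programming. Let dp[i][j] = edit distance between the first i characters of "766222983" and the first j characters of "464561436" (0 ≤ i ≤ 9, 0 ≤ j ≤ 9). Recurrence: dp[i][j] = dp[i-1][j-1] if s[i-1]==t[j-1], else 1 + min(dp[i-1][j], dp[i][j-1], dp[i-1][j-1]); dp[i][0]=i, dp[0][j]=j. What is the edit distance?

   ''  4  6  4  5  6  1  4  3  6
''  0  1  2  3  4  5  6  7  8  9
 7  1  1  2  3  4  5  6  7  8  9
 6  2  2  1  2  3  4  5  6  7  8
 6  3  3  2  2  3  3  4  5  6  7
 2  4  4  3  3  3  4  4  5  6  7
 2  5  5  4  4  4  4  5  5  6  7
 2  6  6  5  5  5  5  5  6  6  7
 9  7  7  6  6  6  6  6  6  7  7
 8  8  8  7  7  7  7  7  7  7  8
 3  9  9  8  8  8  8  8  8  7  8

8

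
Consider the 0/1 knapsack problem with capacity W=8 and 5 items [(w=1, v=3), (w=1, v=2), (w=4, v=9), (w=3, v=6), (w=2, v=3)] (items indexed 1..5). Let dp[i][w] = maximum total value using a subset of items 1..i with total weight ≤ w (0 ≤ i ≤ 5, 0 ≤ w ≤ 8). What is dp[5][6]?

14

i\w   0   1   2   3   4   5   6   7   8
  0   0   0   0   0   0   0   0   0   0
  1   0   3   3   3   3   3   3   3   3
  2   0   3   5   5   5   5   5   5   5
  3   0   3   5   5   9  12  14  14  14
  4   0   3   5   6   9  12  14  15  18
  5   0   3   5   6   9  12  14  15  18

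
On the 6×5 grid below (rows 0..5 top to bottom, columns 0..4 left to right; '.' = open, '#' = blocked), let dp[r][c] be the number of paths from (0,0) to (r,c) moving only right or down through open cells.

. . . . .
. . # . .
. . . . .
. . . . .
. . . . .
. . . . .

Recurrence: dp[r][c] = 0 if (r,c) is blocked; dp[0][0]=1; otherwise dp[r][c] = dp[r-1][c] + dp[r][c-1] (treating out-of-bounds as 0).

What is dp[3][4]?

17

r\c   0   1   2   3   4
  0   1   1   1   1   1
  1   1   2   0   1   2
  2   1   3   3   4   6
  3   1   4   7  11  17
  4   1   5  12  23  40
  5   1   6  18  41  81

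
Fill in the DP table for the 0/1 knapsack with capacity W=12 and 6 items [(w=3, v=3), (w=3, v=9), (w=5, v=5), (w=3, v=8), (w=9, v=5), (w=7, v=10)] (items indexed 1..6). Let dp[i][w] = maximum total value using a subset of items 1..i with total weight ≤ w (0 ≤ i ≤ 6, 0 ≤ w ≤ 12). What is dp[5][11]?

22

i\w   0   1   2   3   4   5   6   7   8   9  10  11  12
  0   0   0   0   0   0   0   0   0   0   0   0   0   0
  1   0   0   0   3   3   3   3   3   3   3   3   3   3
  2   0   0   0   9   9   9  12  12  12  12  12  12  12
  3   0   0   0   9   9   9  12  12  14  14  14  17  17
  4   0   0   0   9   9   9  17  17  17  20  20  22  22
  5   0   0   0   9   9   9  17  17  17  20  20  22  22
  6   0   0   0   9   9   9  17  17  17  20  20  22  22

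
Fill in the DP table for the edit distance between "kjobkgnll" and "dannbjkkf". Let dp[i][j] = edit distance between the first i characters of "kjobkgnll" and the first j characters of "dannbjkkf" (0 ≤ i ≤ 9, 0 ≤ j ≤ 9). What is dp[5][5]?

   ''  d  a  n  n  b  j  k  k  f
''  0  1  2  3  4  5  6  7  8  9
 k  1  1  2  3  4  5  6  6  7  8
 j  2  2  2  3  4  5  5  6  7  8
 o  3  3  3  3  4  5  6  6  7  8
 b  4  4  4  4  4  4  5  6  7  8
 k  5  5  5  5  5  5  5  5  6  7
 g  6  6  6  6  6  6  6  6  6  7
 n  7  7  7  6  6  7  7  7  7  7
 l  8  8  8  7  7  7  8  8  8  8
 l  9  9  9  8  8  8  8  9  9  9

5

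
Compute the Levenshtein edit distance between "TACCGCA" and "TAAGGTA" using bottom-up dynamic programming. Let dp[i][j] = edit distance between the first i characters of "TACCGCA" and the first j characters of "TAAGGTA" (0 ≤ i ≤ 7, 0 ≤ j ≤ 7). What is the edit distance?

   ''  T  A  A  G  G  T  A
''  0  1  2  3  4  5  6  7
 T  1  0  1  2  3  4  5  6
 A  2  1  0  1  2  3  4  5
 C  3  2  1  1  2  3  4  5
 C  4  3  2  2  2  3  4  5
 G  5  4  3  3  2  2  3  4
 C  6  5  4  4  3  3  3  4
 A  7  6  5  4  4  4  4  3

3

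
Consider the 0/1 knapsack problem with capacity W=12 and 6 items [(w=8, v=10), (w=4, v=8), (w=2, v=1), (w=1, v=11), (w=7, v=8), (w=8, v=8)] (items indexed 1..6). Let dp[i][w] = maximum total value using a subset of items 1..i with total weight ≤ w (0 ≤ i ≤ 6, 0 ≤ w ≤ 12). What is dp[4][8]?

20

i\w   0   1   2   3   4   5   6   7   8   9  10  11  12
  0   0   0   0   0   0   0   0   0   0   0   0   0   0
  1   0   0   0   0   0   0   0   0  10  10  10  10  10
  2   0   0   0   0   8   8   8   8  10  10  10  10  18
  3   0   0   1   1   8   8   9   9  10  10  11  11  18
  4   0  11  11  12  12  19  19  20  20  21  21  22  22
  5   0  11  11  12  12  19  19  20  20  21  21  22  27
  6   0  11  11  12  12  19  19  20  20  21  21  22  27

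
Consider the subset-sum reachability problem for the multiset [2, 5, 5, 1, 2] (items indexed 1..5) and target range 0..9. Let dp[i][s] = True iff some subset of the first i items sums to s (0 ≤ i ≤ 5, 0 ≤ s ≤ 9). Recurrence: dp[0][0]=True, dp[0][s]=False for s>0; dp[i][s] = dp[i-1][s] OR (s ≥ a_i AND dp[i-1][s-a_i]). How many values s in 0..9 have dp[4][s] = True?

i\s   0   1   2   3   4   5   6   7   8   9
  0   T   F   F   F   F   F   F   F   F   F
  1   T   F   T   F   F   F   F   F   F   F
  2   T   F   T   F   F   T   F   T   F   F
  3   T   F   T   F   F   T   F   T   F   F
  4   T   T   T   T   F   T   T   T   T   F
  5   T   T   T   T   T   T   T   T   T   T

8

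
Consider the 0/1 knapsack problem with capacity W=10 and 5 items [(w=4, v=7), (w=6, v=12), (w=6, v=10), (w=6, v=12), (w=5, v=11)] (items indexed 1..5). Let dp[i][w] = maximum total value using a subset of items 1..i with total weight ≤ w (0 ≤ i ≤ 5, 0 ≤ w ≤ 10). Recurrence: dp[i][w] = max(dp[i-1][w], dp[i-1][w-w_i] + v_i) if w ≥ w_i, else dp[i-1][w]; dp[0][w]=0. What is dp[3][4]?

7

i\w   0   1   2   3   4   5   6   7   8   9  10
  0   0   0   0   0   0   0   0   0   0   0   0
  1   0   0   0   0   7   7   7   7   7   7   7
  2   0   0   0   0   7   7  12  12  12  12  19
  3   0   0   0   0   7   7  12  12  12  12  19
  4   0   0   0   0   7   7  12  12  12  12  19
  5   0   0   0   0   7  11  12  12  12  18  19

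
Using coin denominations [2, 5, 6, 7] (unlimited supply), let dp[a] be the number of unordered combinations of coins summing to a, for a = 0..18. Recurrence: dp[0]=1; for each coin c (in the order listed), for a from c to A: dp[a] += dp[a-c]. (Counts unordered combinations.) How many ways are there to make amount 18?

9

after  coin     0     1     2     3     4     5     6     7     8     9    10    11    12    13    14    15    16    17    18
          2     1     0     1     0     1     0     1     0     1     0     1     0     1     0     1     0     1     0     1
          5     1     0     1     0     1     1     1     1     1     1     2     1     2     1     2     2     2     2     2
          6     1     0     1     0     1     1     2     1     2     1     3     2     4     2     4     3     5     4     6
          7     1     0     1     0     1     1     2     2     2     2     3     3     5     4     6     5     7     7     9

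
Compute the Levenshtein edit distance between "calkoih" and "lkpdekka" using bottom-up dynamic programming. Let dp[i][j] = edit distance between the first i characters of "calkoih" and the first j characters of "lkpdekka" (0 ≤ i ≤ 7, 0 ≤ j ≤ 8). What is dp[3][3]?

3

   ''  l  k  p  d  e  k  k  a
''  0  1  2  3  4  5  6  7  8
 c  1  1  2  3  4  5  6  7  8
 a  2  2  2  3  4  5  6  7  7
 l  3  2  3  3  4  5  6  7  8
 k  4  3  2  3  4  5  5  6  7
 o  5  4  3  3  4  5  6  6  7
 i  6  5  4  4  4  5  6  7  7
 h  7  6  5  5  5  5  6  7  8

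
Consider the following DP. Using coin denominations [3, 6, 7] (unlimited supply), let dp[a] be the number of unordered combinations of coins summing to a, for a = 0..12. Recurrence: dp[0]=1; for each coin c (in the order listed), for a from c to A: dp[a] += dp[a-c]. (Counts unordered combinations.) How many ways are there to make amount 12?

after  coin     0     1     2     3     4     5     6     7     8     9    10    11    12
          3     1     0     0     1     0     0     1     0     0     1     0     0     1
          6     1     0     0     1     0     0     2     0     0     2     0     0     3
          7     1     0     0     1     0     0     2     1     0     2     1     0     3

3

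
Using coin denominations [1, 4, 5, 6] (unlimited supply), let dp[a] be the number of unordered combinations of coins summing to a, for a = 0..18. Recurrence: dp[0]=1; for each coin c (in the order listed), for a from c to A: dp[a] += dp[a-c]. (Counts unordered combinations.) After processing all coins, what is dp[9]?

after  coin     0     1     2     3     4     5     6     7     8     9    10    11    12    13    14    15    16    17    18
          1     1     1     1     1     1     1     1     1     1     1     1     1     1     1     1     1     1     1     1
          4     1     1     1     1     2     2     2     2     3     3     3     3     4     4     4     4     5     5     5
          5     1     1     1     1     2     3     3     3     4     5     6     6     7     8     9    10    11    12    13
          6     1     1     1     1     2     3     4     4     5     6     8     9    11    12    14    16    19    21    24

6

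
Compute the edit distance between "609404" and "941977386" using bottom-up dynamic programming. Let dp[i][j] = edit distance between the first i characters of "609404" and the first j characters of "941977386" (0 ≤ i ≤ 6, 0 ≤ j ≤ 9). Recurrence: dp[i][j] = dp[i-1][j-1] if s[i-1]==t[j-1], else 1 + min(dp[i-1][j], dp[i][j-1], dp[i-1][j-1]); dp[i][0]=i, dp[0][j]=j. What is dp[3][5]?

   ''  9  4  1  9  7  7  3  8  6
''  0  1  2  3  4  5  6  7  8  9
 6  1  1  2  3  4  5  6  7  8  8
 0  2  2  2  3  4  5  6  7  8  9
 9  3  2  3  3  3  4  5  6  7  8
 4  4  3  2  3  4  4  5  6  7  8
 0  5  4  3  3  4  5  5  6  7  8
 4  6  5  4  4  4  5  6  6  7  8

4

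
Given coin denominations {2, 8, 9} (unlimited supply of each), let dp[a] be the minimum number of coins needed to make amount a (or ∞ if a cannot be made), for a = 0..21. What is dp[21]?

 a  0  1  2  3  4  5  6  7  8  9 10 11 12 13 14 15 16 17 18 19 20 21
dp  0  -  1  -  2  -  3  -  1  1  2  2  3  3  4  4  2  2  2  3  3  4
(- denotes ∞ / unreachable)

4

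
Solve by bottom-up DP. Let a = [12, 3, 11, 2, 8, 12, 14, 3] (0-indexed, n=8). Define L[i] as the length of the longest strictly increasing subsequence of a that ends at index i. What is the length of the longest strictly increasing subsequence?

   i    0    1    2    3    4    5    6    7
a[i]   12    3   11    2    8   12   14    3
L[i]    1    1    2    1    2    3    4    2

4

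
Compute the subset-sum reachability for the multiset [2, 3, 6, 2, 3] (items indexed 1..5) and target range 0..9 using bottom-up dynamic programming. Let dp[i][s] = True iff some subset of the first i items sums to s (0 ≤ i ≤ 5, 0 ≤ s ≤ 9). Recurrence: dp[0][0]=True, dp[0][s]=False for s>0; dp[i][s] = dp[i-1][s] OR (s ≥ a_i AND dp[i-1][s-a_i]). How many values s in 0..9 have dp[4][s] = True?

9

i\s   0   1   2   3   4   5   6   7   8   9
  0   T   F   F   F   F   F   F   F   F   F
  1   T   F   T   F   F   F   F   F   F   F
  2   T   F   T   T   F   T   F   F   F   F
  3   T   F   T   T   F   T   T   F   T   T
  4   T   F   T   T   T   T   T   T   T   T
  5   T   F   T   T   T   T   T   T   T   T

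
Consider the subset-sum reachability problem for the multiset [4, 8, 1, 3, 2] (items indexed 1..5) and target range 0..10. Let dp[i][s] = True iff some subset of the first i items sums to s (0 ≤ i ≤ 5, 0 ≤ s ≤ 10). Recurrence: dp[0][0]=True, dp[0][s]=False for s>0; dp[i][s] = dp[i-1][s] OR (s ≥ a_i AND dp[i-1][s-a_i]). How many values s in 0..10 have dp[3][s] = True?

6

i\s   0   1   2   3   4   5   6   7   8   9  10
  0   T   F   F   F   F   F   F   F   F   F   F
  1   T   F   F   F   T   F   F   F   F   F   F
  2   T   F   F   F   T   F   F   F   T   F   F
  3   T   T   F   F   T   T   F   F   T   T   F
  4   T   T   F   T   T   T   F   T   T   T   F
  5   T   T   T   T   T   T   T   T   T   T   T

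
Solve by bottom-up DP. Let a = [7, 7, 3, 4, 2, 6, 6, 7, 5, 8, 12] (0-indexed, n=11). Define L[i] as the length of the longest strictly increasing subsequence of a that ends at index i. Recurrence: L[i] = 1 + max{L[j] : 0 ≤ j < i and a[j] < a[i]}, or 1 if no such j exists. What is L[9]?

   i    0    1    2    3    4    5    6    7    8    9   10
a[i]    7    7    3    4    2    6    6    7    5    8   12
L[i]    1    1    1    2    1    3    3    4    3    5    6

5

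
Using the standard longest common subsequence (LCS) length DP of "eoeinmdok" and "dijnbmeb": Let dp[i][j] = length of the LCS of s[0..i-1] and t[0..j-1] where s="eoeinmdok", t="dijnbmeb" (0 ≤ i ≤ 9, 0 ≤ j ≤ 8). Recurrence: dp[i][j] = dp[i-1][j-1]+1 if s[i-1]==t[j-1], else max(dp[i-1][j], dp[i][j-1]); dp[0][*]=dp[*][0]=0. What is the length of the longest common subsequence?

3

   ''  d  i  j  n  b  m  e  b
''  0  0  0  0  0  0  0  0  0
 e  0  0  0  0  0  0  0  1  1
 o  0  0  0  0  0  0  0  1  1
 e  0  0  0  0  0  0  0  1  1
 i  0  0  1  1  1  1  1  1  1
 n  0  0  1  1  2  2  2  2  2
 m  0  0  1  1  2  2  3  3  3
 d  0  1  1  1  2  2  3  3  3
 o  0  1  1  1  2  2  3  3  3
 k  0  1  1  1  2  2  3  3  3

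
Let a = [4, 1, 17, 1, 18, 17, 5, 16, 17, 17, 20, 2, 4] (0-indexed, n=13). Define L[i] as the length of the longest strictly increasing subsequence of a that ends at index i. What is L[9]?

4

   i    0    1    2    3    4    5    6    7    8    9   10   11   12
a[i]    4    1   17    1   18   17    5   16   17   17   20    2    4
L[i]    1    1    2    1    3    2    2    3    4    4    5    2    3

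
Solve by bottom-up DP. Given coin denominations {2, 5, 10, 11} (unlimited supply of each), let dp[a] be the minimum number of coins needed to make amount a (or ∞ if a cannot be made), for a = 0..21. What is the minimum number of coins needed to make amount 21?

2

 a  0  1  2  3  4  5  6  7  8  9 10 11 12 13 14 15 16 17 18 19 20 21
dp  0  -  1  -  2  1  3  2  4  3  1  1  2  2  3  2  2  3  3  4  2  2
(- denotes ∞ / unreachable)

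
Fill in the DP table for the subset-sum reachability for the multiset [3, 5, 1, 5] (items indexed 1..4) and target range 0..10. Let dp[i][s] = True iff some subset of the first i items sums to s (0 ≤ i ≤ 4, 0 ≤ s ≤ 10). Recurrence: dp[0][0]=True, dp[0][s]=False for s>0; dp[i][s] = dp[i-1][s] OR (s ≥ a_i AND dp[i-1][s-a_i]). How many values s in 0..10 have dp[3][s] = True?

8

i\s   0   1   2   3   4   5   6   7   8   9  10
  0   T   F   F   F   F   F   F   F   F   F   F
  1   T   F   F   T   F   F   F   F   F   F   F
  2   T   F   F   T   F   T   F   F   T   F   F
  3   T   T   F   T   T   T   T   F   T   T   F
  4   T   T   F   T   T   T   T   F   T   T   T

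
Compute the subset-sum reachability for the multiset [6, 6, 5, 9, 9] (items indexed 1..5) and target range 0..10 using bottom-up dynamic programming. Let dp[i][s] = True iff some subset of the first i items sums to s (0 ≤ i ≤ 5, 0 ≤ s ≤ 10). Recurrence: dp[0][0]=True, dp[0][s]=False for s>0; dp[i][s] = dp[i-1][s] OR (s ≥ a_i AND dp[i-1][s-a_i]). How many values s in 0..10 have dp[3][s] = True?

i\s   0   1   2   3   4   5   6   7   8   9  10
  0   T   F   F   F   F   F   F   F   F   F   F
  1   T   F   F   F   F   F   T   F   F   F   F
  2   T   F   F   F   F   F   T   F   F   F   F
  3   T   F   F   F   F   T   T   F   F   F   F
  4   T   F   F   F   F   T   T   F   F   T   F
  5   T   F   F   F   F   T   T   F   F   T   F

3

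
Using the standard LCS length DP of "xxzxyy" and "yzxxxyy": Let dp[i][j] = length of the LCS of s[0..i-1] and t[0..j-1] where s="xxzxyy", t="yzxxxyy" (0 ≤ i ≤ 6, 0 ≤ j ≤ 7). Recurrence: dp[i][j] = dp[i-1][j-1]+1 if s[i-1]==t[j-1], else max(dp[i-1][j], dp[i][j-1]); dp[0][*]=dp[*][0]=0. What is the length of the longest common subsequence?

   ''  y  z  x  x  x  y  y
''  0  0  0  0  0  0  0  0
 x  0  0  0  1  1  1  1  1
 x  0  0  0  1  2  2  2  2
 z  0  0  1  1  2  2  2  2
 x  0  0  1  2  2  3  3  3
 y  0  1  1  2  2  3  4  4
 y  0  1  1  2  2  3  4  5

5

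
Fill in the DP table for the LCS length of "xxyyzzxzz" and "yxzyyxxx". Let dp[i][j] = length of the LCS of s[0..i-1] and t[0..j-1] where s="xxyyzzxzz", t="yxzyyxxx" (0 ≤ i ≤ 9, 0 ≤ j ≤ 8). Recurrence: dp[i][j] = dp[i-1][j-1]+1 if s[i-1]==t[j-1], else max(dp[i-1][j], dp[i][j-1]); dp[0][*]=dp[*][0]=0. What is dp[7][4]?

   ''  y  x  z  y  y  x  x  x
''  0  0  0  0  0  0  0  0  0
 x  0  0  1  1  1  1  1  1  1
 x  0  0  1  1  1  1  2  2  2
 y  0  1  1  1  2  2  2  2  2
 y  0  1  1  1  2  3  3  3  3
 z  0  1  1  2  2  3  3  3  3
 z  0  1  1  2  2  3  3  3  3
 x  0  1  2  2  2  3  4  4  4
 z  0  1  2  3  3  3  4  4  4
 z  0  1  2  3  3  3  4  4  4

2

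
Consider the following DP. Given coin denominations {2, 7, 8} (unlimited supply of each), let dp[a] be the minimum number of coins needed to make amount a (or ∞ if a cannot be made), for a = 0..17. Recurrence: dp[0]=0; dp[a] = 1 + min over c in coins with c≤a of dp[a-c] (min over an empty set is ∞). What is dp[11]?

 a  0  1  2  3  4  5  6  7  8  9 10 11 12 13 14 15 16 17
dp  0  -  1  -  2  -  3  1  1  2  2  3  3  4  2  2  2  3
(- denotes ∞ / unreachable)

3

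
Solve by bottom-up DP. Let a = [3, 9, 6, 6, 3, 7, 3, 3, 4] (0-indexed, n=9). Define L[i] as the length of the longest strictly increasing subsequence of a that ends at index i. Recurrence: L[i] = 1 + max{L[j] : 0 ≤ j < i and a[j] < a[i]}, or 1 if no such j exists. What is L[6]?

1

   i    0    1    2    3    4    5    6    7    8
a[i]    3    9    6    6    3    7    3    3    4
L[i]    1    2    2    2    1    3    1    1    2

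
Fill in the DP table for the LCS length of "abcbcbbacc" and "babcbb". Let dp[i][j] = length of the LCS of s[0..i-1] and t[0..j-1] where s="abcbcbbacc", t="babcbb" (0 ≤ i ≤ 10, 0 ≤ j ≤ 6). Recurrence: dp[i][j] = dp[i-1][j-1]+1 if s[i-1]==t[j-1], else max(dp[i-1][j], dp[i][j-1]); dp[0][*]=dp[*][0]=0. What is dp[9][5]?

   ''  b  a  b  c  b  b
''  0  0  0  0  0  0  0
 a  0  0  1  1  1  1  1
 b  0  1  1  2  2  2  2
 c  0  1  1  2  3  3  3
 b  0  1  1  2  3  4  4
 c  0  1  1  2  3  4  4
 b  0  1  1  2  3  4  5
 b  0  1  1  2  3  4  5
 a  0  1  2  2  3  4  5
 c  0  1  2  2  3  4  5
 c  0  1  2  2  3  4  5

4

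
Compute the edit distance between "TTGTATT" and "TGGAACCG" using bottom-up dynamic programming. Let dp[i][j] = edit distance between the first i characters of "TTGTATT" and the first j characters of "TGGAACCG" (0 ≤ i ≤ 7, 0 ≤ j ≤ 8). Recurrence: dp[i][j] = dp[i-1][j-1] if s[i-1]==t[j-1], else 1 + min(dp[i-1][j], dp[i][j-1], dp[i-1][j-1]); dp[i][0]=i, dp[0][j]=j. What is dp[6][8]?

   ''  T  G  G  A  A  C  C  G
''  0  1  2  3  4  5  6  7  8
 T  1  0  1  2  3  4  5  6  7
 T  2  1  1  2  3  4  5  6  7
 G  3  2  1  1  2  3  4  5  6
 T  4  3  2  2  2  3  4  5  6
 A  5  4  3  3  2  2  3  4  5
 T  6  5  4  4  3  3  3  4  5
 T  7  6  5  5  4  4  4  4  5

5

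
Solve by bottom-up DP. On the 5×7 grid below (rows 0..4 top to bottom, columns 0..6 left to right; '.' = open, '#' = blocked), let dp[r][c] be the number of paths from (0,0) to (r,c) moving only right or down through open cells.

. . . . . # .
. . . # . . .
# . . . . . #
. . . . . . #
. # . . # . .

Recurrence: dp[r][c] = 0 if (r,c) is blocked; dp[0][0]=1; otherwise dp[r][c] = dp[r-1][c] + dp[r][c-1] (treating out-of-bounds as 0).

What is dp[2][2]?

5

r\c   0   1   2   3   4   5   6
  0   1   1   1   1   1   0   0
  1   1   2   3   0   1   1   1
  2   0   2   5   5   6   7   0
  3   0   2   7  12  18  25   0
  4   0   0   7  19   0  25  25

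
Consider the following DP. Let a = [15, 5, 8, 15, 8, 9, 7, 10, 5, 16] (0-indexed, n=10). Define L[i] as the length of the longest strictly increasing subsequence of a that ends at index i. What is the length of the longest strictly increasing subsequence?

5

   i    0    1    2    3    4    5    6    7    8    9
a[i]   15    5    8   15    8    9    7   10    5   16
L[i]    1    1    2    3    2    3    2    4    1    5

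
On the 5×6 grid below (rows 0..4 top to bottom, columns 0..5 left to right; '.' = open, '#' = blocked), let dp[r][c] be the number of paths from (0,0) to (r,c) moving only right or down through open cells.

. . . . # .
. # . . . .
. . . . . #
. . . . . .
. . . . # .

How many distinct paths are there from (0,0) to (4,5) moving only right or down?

r\c   0   1   2   3   4   5
  0   1   1   1   1   0   0
  1   1   0   1   2   2   2
  2   1   1   2   4   6   0
  3   1   2   4   8  14  14
  4   1   3   7  15   0  14

14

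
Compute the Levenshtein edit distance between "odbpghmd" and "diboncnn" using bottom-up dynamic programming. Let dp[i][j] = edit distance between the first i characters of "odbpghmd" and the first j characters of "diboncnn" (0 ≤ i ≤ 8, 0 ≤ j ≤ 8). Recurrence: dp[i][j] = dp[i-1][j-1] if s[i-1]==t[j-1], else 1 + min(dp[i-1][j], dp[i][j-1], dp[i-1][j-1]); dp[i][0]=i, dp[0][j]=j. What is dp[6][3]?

5

   ''  d  i  b  o  n  c  n  n
''  0  1  2  3  4  5  6  7  8
 o  1  1  2  3  3  4  5  6  7
 d  2  1  2  3  4  4  5  6  7
 b  3  2  2  2  3  4  5  6  7
 p  4  3  3  3  3  4  5  6  7
 g  5  4  4  4  4  4  5  6  7
 h  6  5  5  5  5  5  5  6  7
 m  7  6  6  6  6  6  6  6  7
 d  8  7  7  7  7  7  7  7  7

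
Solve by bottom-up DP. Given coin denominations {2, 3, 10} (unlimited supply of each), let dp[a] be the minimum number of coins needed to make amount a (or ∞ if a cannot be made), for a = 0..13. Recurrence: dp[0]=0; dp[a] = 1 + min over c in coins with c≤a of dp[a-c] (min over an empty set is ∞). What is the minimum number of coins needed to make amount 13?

2

 a  0  1  2  3  4  5  6  7  8  9 10 11 12 13
dp  0  -  1  1  2  2  2  3  3  3  1  4  2  2
(- denotes ∞ / unreachable)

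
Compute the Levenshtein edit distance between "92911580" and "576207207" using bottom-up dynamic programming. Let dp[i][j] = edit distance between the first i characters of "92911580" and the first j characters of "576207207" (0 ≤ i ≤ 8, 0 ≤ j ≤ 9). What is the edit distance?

8

   ''  5  7  6  2  0  7  2  0  7
''  0  1  2  3  4  5  6  7  8  9
 9  1  1  2  3  4  5  6  7  8  9
 2  2  2  2  3  3  4  5  6  7  8
 9  3  3  3  3  4  4  5  6  7  8
 1  4  4  4  4  4  5  5  6  7  8
 1  5  5  5  5  5  5  6  6  7  8
 5  6  5  6  6  6  6  6  7  7  8
 8  7  6  6  7  7  7  7  7  8  8
 0  8  7  7  7  8  7  8  8  7  8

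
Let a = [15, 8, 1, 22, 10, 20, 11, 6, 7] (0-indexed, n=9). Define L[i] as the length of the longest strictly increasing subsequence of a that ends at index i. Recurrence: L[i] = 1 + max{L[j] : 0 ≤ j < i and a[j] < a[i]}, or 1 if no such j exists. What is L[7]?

2

   i    0    1    2    3    4    5    6    7    8
a[i]   15    8    1   22   10   20   11    6    7
L[i]    1    1    1    2    2    3    3    2    3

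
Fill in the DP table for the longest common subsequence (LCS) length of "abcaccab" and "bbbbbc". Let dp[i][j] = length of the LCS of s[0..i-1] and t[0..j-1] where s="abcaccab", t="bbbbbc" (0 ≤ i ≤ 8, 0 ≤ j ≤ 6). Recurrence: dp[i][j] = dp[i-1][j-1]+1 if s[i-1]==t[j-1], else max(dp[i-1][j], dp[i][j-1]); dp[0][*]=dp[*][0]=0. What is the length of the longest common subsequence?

2

   ''  b  b  b  b  b  c
''  0  0  0  0  0  0  0
 a  0  0  0  0  0  0  0
 b  0  1  1  1  1  1  1
 c  0  1  1  1  1  1  2
 a  0  1  1  1  1  1  2
 c  0  1  1  1  1  1  2
 c  0  1  1  1  1  1  2
 a  0  1  1  1  1  1  2
 b  0  1  2  2  2  2  2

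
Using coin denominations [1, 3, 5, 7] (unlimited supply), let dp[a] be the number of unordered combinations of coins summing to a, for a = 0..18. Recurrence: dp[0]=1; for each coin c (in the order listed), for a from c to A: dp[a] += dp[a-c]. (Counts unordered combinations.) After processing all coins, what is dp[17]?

24

after  coin     0     1     2     3     4     5     6     7     8     9    10    11    12    13    14    15    16    17    18
          1     1     1     1     1     1     1     1     1     1     1     1     1     1     1     1     1     1     1     1
          3     1     1     1     2     2     2     3     3     3     4     4     4     5     5     5     6     6     6     7
          5     1     1     1     2     2     3     4     4     5     6     7     8     9    10    11    13    14    15    17
          7     1     1     1     2     2     3     4     5     6     7     9    10    12    14    16    19    21    24    27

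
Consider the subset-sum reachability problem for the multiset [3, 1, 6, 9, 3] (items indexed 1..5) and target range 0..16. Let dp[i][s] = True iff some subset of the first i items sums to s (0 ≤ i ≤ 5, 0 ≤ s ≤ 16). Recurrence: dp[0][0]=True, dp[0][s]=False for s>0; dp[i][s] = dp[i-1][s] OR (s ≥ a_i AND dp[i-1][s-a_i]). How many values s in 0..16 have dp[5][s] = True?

12

i\s   0   1   2   3   4   5   6   7   8   9  10  11  12  13  14  15  16
  0   T   F   F   F   F   F   F   F   F   F   F   F   F   F   F   F   F
  1   T   F   F   T   F   F   F   F   F   F   F   F   F   F   F   F   F
  2   T   T   F   T   T   F   F   F   F   F   F   F   F   F   F   F   F
  3   T   T   F   T   T   F   T   T   F   T   T   F   F   F   F   F   F
  4   T   T   F   T   T   F   T   T   F   T   T   F   T   T   F   T   T
  5   T   T   F   T   T   F   T   T   F   T   T   F   T   T   F   T   T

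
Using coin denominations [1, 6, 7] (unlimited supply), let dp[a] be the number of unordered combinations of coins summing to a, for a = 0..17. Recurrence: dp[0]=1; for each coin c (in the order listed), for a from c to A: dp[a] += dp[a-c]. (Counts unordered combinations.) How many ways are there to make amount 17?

6

after  coin     0     1     2     3     4     5     6     7     8     9    10    11    12    13    14    15    16    17
          1     1     1     1     1     1     1     1     1     1     1     1     1     1     1     1     1     1     1
          6     1     1     1     1     1     1     2     2     2     2     2     2     3     3     3     3     3     3
          7     1     1     1     1     1     1     2     3     3     3     3     3     4     5     6     6     6     6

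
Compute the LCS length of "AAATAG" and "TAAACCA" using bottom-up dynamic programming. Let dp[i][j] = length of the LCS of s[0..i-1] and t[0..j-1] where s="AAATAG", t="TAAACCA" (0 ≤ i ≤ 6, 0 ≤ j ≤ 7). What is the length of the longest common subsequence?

   ''  T  A  A  A  C  C  A
''  0  0  0  0  0  0  0  0
 A  0  0  1  1  1  1  1  1
 A  0  0  1  2  2  2  2  2
 A  0  0  1  2  3  3  3  3
 T  0  1  1  2  3  3  3  3
 A  0  1  2  2  3  3  3  4
 G  0  1  2  2  3  3  3  4

4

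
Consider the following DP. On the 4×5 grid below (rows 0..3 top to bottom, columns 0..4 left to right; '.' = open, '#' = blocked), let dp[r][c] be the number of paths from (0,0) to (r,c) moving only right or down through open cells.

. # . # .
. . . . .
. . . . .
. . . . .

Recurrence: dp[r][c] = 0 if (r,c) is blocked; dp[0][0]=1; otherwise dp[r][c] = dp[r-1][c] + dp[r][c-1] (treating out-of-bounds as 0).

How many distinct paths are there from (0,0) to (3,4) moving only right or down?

r\c   0   1   2   3   4
  0   1   0   0   0   0
  1   1   1   1   1   1
  2   1   2   3   4   5
  3   1   3   6  10  15

15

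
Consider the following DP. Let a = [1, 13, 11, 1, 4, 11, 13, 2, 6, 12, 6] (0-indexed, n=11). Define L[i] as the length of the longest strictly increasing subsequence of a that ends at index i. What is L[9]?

   i    0    1    2    3    4    5    6    7    8    9   10
a[i]    1   13   11    1    4   11   13    2    6   12    6
L[i]    1    2    2    1    2    3    4    2    3    4    3

4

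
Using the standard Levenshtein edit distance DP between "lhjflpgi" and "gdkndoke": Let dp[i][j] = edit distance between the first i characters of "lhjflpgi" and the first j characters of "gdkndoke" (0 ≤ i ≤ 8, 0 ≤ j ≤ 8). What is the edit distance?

8

   ''  g  d  k  n  d  o  k  e
''  0  1  2  3  4  5  6  7  8
 l  1  1  2  3  4  5  6  7  8
 h  2  2  2  3  4  5  6  7  8
 j  3  3  3  3  4  5  6  7  8
 f  4  4  4  4  4  5  6  7  8
 l  5  5  5  5  5  5  6  7  8
 p  6  6  6  6  6  6  6  7  8
 g  7  6  7  7  7  7  7  7  8
 i  8  7  7  8  8  8  8  8  8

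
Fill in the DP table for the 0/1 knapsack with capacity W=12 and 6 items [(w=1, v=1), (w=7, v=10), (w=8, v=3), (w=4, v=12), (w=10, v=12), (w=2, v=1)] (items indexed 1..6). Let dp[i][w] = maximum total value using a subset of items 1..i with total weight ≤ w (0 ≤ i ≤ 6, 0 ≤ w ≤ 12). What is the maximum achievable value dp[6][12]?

i\w   0   1   2   3   4   5   6   7   8   9  10  11  12
  0   0   0   0   0   0   0   0   0   0   0   0   0   0
  1   0   1   1   1   1   1   1   1   1   1   1   1   1
  2   0   1   1   1   1   1   1  10  11  11  11  11  11
  3   0   1   1   1   1   1   1  10  11  11  11  11  11
  4   0   1   1   1  12  13  13  13  13  13  13  22  23
  5   0   1   1   1  12  13  13  13  13  13  13  22  23
  6   0   1   1   2  12  13  13  14  14  14  14  22  23

23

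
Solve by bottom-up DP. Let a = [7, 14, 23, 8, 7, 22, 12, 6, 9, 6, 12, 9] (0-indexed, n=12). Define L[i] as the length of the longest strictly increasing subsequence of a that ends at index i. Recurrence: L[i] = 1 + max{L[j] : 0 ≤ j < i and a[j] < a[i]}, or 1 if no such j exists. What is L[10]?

   i    0    1    2    3    4    5    6    7    8    9   10   11
a[i]    7   14   23    8    7   22   12    6    9    6   12    9
L[i]    1    2    3    2    1    3    3    1    3    1    4    3

4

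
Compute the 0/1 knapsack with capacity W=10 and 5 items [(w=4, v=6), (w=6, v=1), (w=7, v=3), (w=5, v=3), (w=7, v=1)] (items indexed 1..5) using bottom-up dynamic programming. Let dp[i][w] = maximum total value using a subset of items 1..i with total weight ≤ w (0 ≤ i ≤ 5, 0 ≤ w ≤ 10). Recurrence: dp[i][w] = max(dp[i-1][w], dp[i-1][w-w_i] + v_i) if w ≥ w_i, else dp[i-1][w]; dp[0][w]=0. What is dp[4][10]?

i\w   0   1   2   3   4   5   6   7   8   9  10
  0   0   0   0   0   0   0   0   0   0   0   0
  1   0   0   0   0   6   6   6   6   6   6   6
  2   0   0   0   0   6   6   6   6   6   6   7
  3   0   0   0   0   6   6   6   6   6   6   7
  4   0   0   0   0   6   6   6   6   6   9   9
  5   0   0   0   0   6   6   6   6   6   9   9

9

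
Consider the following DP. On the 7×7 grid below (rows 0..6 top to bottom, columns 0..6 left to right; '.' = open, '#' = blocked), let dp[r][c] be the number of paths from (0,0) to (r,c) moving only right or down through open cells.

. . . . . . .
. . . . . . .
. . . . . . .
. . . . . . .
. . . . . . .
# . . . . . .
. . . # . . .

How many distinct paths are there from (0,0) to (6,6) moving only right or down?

r\c   0   1   2   3   4   5   6
  0   1   1   1   1   1   1   1
  1   1   2   3   4   5   6   7
  2   1   3   6  10  15  21  28
  3   1   4  10  20  35  56  84
  4   1   5  15  35  70 126 210
  5   0   5  20  55 125 251 461
  6   0   5  25   0 125 376 837

837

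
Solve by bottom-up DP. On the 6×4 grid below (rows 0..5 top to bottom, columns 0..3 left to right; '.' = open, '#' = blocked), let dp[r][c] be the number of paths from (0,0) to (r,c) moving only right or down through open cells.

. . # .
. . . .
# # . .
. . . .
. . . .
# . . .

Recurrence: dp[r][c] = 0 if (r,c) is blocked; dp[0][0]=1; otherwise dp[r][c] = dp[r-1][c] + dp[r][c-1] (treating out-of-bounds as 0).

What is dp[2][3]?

4

r\c   0   1   2   3
  0   1   1   0   0
  1   1   2   2   2
  2   0   0   2   4
  3   0   0   2   6
  4   0   0   2   8
  5   0   0   2  10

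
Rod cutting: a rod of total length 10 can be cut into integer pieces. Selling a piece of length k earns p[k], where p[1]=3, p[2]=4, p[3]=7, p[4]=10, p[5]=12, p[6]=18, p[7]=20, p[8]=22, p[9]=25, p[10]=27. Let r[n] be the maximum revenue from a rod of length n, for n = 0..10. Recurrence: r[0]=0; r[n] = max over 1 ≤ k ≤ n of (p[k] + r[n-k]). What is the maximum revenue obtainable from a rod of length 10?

30

   n    0    1    2    3    4    5    6    7    8    9   10
r[n]    0    3    6    9   12   15   18   21   24   27   30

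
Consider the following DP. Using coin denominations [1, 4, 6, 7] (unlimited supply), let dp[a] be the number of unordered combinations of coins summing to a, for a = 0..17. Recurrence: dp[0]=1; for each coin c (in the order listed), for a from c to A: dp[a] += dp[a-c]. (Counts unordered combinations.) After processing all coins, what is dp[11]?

after  coin     0     1     2     3     4     5     6     7     8     9    10    11    12    13    14    15    16    17
          1     1     1     1     1     1     1     1     1     1     1     1     1     1     1     1     1     1     1
          4     1     1     1     1     2     2     2     2     3     3     3     3     4     4     4     4     5     5
          6     1     1     1     1     2     2     3     3     4     4     5     5     7     7     8     8    10    10
          7     1     1     1     1     2     2     3     4     5     5     6     7     9    10    12    13    15    16

7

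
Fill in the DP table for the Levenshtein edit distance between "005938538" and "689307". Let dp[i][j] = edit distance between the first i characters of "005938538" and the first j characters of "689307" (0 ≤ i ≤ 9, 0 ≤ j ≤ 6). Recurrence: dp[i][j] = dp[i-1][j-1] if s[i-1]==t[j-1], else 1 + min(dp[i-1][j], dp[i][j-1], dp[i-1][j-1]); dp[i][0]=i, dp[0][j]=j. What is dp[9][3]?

8

   ''  6  8  9  3  0  7
''  0  1  2  3  4  5  6
 0  1  1  2  3  4  4  5
 0  2  2  2  3  4  4  5
 5  3  3  3  3  4  5  5
 9  4  4  4  3  4  5  6
 3  5  5  5  4  3  4  5
 8  6  6  5  5  4  4  5
 5  7  7  6  6  5  5  5
 3  8  8  7  7  6  6  6
 8  9  9  8  8  7  7  7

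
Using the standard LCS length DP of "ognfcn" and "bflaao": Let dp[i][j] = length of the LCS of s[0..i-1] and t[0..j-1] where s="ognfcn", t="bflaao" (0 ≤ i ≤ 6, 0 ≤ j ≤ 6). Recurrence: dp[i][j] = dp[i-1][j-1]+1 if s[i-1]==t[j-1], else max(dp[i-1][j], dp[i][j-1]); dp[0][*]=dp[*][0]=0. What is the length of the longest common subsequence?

1

   ''  b  f  l  a  a  o
''  0  0  0  0  0  0  0
 o  0  0  0  0  0  0  1
 g  0  0  0  0  0  0  1
 n  0  0  0  0  0  0  1
 f  0  0  1  1  1  1  1
 c  0  0  1  1  1  1  1
 n  0  0  1  1  1  1  1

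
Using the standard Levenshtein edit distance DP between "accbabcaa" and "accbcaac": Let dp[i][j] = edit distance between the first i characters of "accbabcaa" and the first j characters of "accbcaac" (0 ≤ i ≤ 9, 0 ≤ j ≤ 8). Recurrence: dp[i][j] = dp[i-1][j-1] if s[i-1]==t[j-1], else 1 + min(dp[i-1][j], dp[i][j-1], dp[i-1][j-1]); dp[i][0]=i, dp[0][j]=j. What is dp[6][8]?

   ''  a  c  c  b  c  a  a  c
''  0  1  2  3  4  5  6  7  8
 a  1  0  1  2  3  4  5  6  7
 c  2  1  0  1  2  3  4  5  6
 c  3  2  1  0  1  2  3  4  5
 b  4  3  2  1  0  1  2  3  4
 a  5  4  3  2  1  1  1  2  3
 b  6  5  4  3  2  2  2  2  3
 c  7  6  5  4  3  2  3  3  2
 a  8  7  6  5  4  3  2  3  3
 a  9  8  7  6  5  4  3  2  3

3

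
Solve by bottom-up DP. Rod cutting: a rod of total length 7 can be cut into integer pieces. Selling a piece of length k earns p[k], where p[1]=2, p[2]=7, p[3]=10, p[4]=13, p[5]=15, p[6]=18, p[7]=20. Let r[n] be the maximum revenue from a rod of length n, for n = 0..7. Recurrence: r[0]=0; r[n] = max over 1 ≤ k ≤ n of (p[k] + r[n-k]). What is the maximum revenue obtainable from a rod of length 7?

   n    0    1    2    3    4    5    6    7
r[n]    0    2    7   10   14   17   21   24

24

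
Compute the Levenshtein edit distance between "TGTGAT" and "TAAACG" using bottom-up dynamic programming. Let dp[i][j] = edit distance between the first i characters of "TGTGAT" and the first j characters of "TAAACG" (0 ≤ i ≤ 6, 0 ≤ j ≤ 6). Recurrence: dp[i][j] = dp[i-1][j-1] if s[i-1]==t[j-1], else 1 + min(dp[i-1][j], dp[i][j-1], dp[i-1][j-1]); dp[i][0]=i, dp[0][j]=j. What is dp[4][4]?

3

   ''  T  A  A  A  C  G
''  0  1  2  3  4  5  6
 T  1  0  1  2  3  4  5
 G  2  1  1  2  3  4  4
 T  3  2  2  2  3  4  5
 G  4  3  3  3  3  4  4
 A  5  4  3  3  3  4  5
 T  6  5  4  4  4  4  5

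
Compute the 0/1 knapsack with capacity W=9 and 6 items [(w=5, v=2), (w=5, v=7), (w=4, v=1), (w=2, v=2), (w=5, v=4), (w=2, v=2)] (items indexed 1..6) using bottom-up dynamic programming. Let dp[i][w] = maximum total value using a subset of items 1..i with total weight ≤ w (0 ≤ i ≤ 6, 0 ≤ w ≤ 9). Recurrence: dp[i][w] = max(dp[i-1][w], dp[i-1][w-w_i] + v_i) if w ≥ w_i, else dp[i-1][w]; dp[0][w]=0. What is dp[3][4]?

1

i\w   0   1   2   3   4   5   6   7   8   9
  0   0   0   0   0   0   0   0   0   0   0
  1   0   0   0   0   0   2   2   2   2   2
  2   0   0   0   0   0   7   7   7   7   7
  3   0   0   0   0   1   7   7   7   7   8
  4   0   0   2   2   2   7   7   9   9   9
  5   0   0   2   2   2   7   7   9   9   9
  6   0   0   2   2   4   7   7   9   9  11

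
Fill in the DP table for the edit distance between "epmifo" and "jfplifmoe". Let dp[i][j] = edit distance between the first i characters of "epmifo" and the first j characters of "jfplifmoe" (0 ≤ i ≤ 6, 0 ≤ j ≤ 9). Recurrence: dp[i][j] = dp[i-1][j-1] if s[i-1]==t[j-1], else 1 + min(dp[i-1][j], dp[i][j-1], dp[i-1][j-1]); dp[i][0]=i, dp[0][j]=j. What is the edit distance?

   ''  j  f  p  l  i  f  m  o  e
''  0  1  2  3  4  5  6  7  8  9
 e  1  1  2  3  4  5  6  7  8  8
 p  2  2  2  2  3  4  5  6  7  8
 m  3  3  3  3  3  4  5  5  6  7
 i  4  4  4  4  4  3  4  5  6  7
 f  5  5  4  5  5  4  3  4  5  6
 o  6  6  5  5  6  5  4  4  4  5

5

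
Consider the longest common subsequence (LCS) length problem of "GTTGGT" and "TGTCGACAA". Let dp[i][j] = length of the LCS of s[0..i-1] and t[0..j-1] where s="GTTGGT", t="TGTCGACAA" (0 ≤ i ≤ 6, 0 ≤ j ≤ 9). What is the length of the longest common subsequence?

   ''  T  G  T  C  G  A  C  A  A
''  0  0  0  0  0  0  0  0  0  0
 G  0  0  1  1  1  1  1  1  1  1
 T  0  1  1  2  2  2  2  2  2  2
 T  0  1  1  2  2  2  2  2  2  2
 G  0  1  2  2  2  3  3  3  3  3
 G  0  1  2  2  2  3  3  3  3  3
 T  0  1  2  3  3  3  3  3  3  3

3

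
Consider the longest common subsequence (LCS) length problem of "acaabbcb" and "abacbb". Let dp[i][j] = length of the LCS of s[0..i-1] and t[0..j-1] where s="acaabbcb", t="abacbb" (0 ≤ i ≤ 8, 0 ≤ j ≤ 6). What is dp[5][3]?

2

   ''  a  b  a  c  b  b
''  0  0  0  0  0  0  0
 a  0  1  1  1  1  1  1
 c  0  1  1  1  2  2  2
 a  0  1  1  2  2  2  2
 a  0  1  1  2  2  2  2
 b  0  1  2  2  2  3  3
 b  0  1  2  2  2  3  4
 c  0  1  2  2  3  3  4
 b  0  1  2  2  3  4  4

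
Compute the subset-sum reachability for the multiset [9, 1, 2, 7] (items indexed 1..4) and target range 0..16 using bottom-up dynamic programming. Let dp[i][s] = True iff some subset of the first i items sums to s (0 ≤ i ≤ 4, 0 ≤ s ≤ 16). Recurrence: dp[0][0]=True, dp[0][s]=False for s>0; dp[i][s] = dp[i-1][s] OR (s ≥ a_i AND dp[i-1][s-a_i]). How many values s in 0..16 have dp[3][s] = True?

i\s   0   1   2   3   4   5   6   7   8   9  10  11  12  13  14  15  16
  0   T   F   F   F   F   F   F   F   F   F   F   F   F   F   F   F   F
  1   T   F   F   F   F   F   F   F   F   T   F   F   F   F   F   F   F
  2   T   T   F   F   F   F   F   F   F   T   T   F   F   F   F   F   F
  3   T   T   T   T   F   F   F   F   F   T   T   T   T   F   F   F   F
  4   T   T   T   T   F   F   F   T   T   T   T   T   T   F   F   F   T

8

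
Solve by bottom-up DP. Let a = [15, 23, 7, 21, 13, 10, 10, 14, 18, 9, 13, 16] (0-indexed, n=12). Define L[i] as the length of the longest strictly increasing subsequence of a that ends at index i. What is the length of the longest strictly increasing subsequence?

   i    0    1    2    3    4    5    6    7    8    9   10   11
a[i]   15   23    7   21   13   10   10   14   18    9   13   16
L[i]    1    2    1    2    2    2    2    3    4    2    3    4

4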